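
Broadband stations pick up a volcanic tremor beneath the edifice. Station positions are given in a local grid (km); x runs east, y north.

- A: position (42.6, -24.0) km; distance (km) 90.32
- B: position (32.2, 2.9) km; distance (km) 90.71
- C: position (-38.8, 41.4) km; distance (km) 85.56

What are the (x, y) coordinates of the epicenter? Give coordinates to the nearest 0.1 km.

(-45.5, -43.9)

Circle about each station: (x − 42.6)² + (y + 24.0)² = 90.32²; (x − 32.2)² + (y − 2.9)² = 90.71²; (x + 38.8)² + (y − 41.4)² = 85.56².
Subtracting the A equation from the B and C equations removes the quadratic terms:
-20.8 x + 53.8 y = -1416.11
-162.8 x + 130.8 y = 1665.83
Solving the 2×2 system: x ≈ -45.5, y ≈ -43.9 km.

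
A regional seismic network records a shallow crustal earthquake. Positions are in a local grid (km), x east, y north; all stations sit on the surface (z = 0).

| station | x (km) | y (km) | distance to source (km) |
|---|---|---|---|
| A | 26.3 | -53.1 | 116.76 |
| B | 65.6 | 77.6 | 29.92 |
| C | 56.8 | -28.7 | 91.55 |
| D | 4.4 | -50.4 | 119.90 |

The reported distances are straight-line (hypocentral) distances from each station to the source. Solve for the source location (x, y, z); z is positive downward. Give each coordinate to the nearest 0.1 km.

x ≈ 46.2 km, y ≈ 60.9 km, depth ≈ 15.5 km

Each station gives a sphere (x−x_i)² + (y−y_i)² + z² = d_i² (stations at z=0).
Subtracting the A sphere from B and C: z² cancels, leaving linear equations in x and y:
78.6 x + 261.4 y = 19551.51
61.0 x + 48.8 y = 5790.13
Solving: x ≈ 46.196, y ≈ 60.905 km (keep extra digits for the depth step; rounded: 46.2, 60.9).
Then from the A sphere: z² = 116.76² − (x − 26.3)² − (y + 53.1)² with x = 46.196, y = 60.905, so z ≈ 15.489 ≈ 15.5 km.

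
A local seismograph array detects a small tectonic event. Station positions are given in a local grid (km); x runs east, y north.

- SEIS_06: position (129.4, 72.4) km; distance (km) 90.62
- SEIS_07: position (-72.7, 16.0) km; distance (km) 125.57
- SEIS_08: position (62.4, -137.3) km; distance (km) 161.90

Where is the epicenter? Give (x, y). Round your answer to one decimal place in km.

Circle about each station: (x − 129.4)² + (y − 72.4)² = 90.62²; (x + 72.7)² + (y − 16.0)² = 125.57²; (x − 62.4)² + (y + 137.3)² = 161.90².
Subtracting pairs of circle equations eliminates x²+y² and gives linear equations (the radical axes):
-404.2 x − 112.8 y = -24000.67
-134.0 x − 419.4 y = -17240.70
Solving the 2×2 system: x ≈ 52.6, y ≈ 24.3 km.

x ≈ 52.6 km, y ≈ 24.3 km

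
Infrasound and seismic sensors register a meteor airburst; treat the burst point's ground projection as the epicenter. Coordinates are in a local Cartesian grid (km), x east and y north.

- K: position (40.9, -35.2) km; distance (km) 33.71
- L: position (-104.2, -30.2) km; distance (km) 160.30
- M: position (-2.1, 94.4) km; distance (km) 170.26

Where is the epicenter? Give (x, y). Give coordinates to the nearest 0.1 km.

x ≈ 51.8 km, y ≈ -67.1 km

Circle about each station: (x − 40.9)² + (y + 35.2)² = 33.71²; (x + 104.2)² + (y + 30.2)² = 160.30²; (x + 2.1)² + (y − 94.4)² = 170.26².
Subtracting the K equation from the L and M equations removes the quadratic terms:
-290.2 x + 10.0 y = -15701.90
-86.0 x + 259.2 y = -21848.18
Solving the 2×2 system: x ≈ 51.8, y ≈ -67.1 km.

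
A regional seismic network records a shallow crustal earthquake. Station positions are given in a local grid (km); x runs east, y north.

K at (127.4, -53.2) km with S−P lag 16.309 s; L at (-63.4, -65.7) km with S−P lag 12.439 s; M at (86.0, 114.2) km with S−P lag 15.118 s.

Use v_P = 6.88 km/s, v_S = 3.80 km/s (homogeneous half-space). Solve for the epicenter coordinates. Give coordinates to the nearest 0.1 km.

Distance from S−P lag: d = Δt · v_P v_S / (v_P − v_S) = Δt · (6.88·3.80)/(6.88−3.80) ≈ 8.4883·Δt.
So d_K = 138.44, d_L = 105.59, d_M = 128.33 km.
Circle about each station: (x − 127.4)² + (y + 53.2)² = 138.44²; (x + 63.4)² + (y + 65.7)² = 105.59²; (x − 86.0)² + (y − 114.2)² = 128.33².
Subtracting pairs of circle equations eliminates x²+y² and gives linear equations (the radical axes):
-381.6 x − 25.0 y = -2708.56
-82.8 x + 334.8 y = 4073.68
Solving the 2×2 system: x ≈ 6.2, y ≈ 13.7 km.

x ≈ 6.2 km, y ≈ 13.7 km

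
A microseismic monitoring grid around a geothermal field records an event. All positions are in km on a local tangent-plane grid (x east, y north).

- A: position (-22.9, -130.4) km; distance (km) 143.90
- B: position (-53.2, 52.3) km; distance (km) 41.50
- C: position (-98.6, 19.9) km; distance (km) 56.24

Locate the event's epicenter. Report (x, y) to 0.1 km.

Circle about each station: (x + 22.9)² + (y + 130.4)² = 143.90²; (x + 53.2)² + (y − 52.3)² = 41.50²; (x + 98.6)² + (y − 19.9)² = 56.24².
Subtracting pairs of circle equations eliminates x²+y² and gives linear equations (the radical axes):
-60.6 x + 365.4 y = 7021.92
-151.4 x + 300.6 y = 10133.67
Solving the 2×2 system: x ≈ -42.9, y ≈ 12.1 km.

(-42.9, 12.1)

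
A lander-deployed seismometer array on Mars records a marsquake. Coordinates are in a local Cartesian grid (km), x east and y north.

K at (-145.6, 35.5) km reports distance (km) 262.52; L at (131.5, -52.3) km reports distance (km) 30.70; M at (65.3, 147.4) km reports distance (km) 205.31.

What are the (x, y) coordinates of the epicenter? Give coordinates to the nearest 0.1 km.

(100.9, -54.8)

Circle about each station: (x + 145.6)² + (y − 35.5)² = 262.52²; (x − 131.5)² + (y + 52.3)² = 30.70²; (x − 65.3)² + (y − 147.4)² = 205.31².
Subtracting the K equation from the L and M equations removes the quadratic terms:
554.2 x − 175.6 y = 65542.19
421.8 x + 223.8 y = 30295.79
Solving the 2×2 system: x ≈ 100.9, y ≈ -54.8 km.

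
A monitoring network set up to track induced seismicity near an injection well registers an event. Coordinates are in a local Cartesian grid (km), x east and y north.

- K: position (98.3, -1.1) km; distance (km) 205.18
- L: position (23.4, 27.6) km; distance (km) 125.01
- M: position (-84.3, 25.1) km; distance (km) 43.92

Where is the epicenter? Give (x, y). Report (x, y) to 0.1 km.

(-95.0, 67.7)

Circle about each station: (x − 98.3)² + (y + 1.1)² = 205.18²; (x − 23.4)² + (y − 27.6)² = 125.01²; (x + 84.3)² + (y − 25.1)² = 43.92².
Subtracting the K equation from the L and M equations removes the quadratic terms:
-149.8 x + 57.4 y = 18116.55
-365.2 x + 52.4 y = 38242.27
Solving the 2×2 system: x ≈ -95.0, y ≈ 67.7 km.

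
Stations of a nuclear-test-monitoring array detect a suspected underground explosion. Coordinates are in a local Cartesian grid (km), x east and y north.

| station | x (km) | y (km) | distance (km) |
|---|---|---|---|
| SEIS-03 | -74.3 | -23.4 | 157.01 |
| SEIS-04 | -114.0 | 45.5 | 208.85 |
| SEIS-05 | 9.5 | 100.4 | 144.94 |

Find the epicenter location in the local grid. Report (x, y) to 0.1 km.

x ≈ 82.7 km, y ≈ -24.7 km

Circle about each station: (x + 74.3)² + (y + 23.4)² = 157.01²; (x + 114.0)² + (y − 45.5)² = 208.85²; (x − 9.5)² + (y − 100.4)² = 144.94².
Subtracting pairs of circle equations eliminates x²+y² and gives linear equations (the radical axes):
-79.4 x + 137.8 y = -9967.98
167.6 x + 247.6 y = 7746.90
Solving the 2×2 system: x ≈ 82.7, y ≈ -24.7 km.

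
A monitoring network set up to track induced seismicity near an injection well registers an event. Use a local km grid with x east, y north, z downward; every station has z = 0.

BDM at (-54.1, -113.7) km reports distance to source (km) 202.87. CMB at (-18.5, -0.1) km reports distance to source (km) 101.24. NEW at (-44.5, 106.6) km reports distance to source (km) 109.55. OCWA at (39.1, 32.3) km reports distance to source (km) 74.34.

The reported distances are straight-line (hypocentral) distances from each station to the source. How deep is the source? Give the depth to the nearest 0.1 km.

Each station gives a sphere (x−x_i)² + (y−y_i)² + z² = d_i² (stations at z=0).
Subtracting the BDM sphere from CMB and NEW: z² cancels, leaving linear equations in x and y:
71.2 x + 227.2 y = 15394.46
19.2 x + 440.6 y = 26644.34
Solving: x ≈ 26.999, y ≈ 59.296 km (keep extra digits for the depth step; rounded: 27.0, 59.3).
Then from the BDM sphere: z² = 202.87² − (x + 54.1)² − (y + 113.7)² with x = 26.999, y = 59.296, so z ≈ 68.202 ≈ 68.2 km.

depth ≈ 68.2 km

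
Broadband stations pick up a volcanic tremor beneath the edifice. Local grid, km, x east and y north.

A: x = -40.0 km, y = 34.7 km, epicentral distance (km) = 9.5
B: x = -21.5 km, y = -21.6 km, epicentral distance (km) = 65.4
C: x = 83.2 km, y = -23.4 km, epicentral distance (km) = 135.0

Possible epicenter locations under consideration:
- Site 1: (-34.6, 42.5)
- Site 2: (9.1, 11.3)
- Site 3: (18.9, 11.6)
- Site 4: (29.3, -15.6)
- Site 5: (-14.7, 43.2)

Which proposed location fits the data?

Site 1

For each candidate, compare |candidate − station| to the reported distance:
Site 1: residuals A 0.0, B 0.0, C 0.0 → max 0.0 km
Site 2: residuals A 44.9, B 20.5, C 53.2 → max 53.2 km
Site 3: residuals A 53.8, B 13.1, C 61.8 → max 61.8 km
Site 4: residuals A 76.1, B 14.2, C 80.5 → max 80.5 km
Site 5: residuals A 17.2, B 0.2, C 16.6 → max 17.2 km
Only Site 1 has all residuals ≈ 0.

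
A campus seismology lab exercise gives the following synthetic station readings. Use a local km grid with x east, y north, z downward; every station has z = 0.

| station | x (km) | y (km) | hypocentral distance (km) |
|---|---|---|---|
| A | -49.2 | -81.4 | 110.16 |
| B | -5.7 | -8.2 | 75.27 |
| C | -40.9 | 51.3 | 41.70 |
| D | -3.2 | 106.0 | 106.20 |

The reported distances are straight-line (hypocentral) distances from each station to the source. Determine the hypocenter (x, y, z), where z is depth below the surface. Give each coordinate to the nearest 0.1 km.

(-71.9, 25.8, 11.3)

Each station gives a sphere (x−x_i)² + (y−y_i)² + z² = d_i² (stations at z=0).
Subtracting the A sphere from B and C: z² cancels, leaving linear equations in x and y:
87.0 x + 146.4 y = -2477.22
16.6 x + 265.4 y = 5654.24
Solving: x ≈ -71.891, y ≈ 25.801 km (keep extra digits for the depth step; rounded: -71.9, 25.8).
Then from the A sphere: z² = 110.16² − (x + 49.2)² − (y + 81.4)² with x = -71.891, y = 25.801, so z ≈ 11.327 ≈ 11.3 km.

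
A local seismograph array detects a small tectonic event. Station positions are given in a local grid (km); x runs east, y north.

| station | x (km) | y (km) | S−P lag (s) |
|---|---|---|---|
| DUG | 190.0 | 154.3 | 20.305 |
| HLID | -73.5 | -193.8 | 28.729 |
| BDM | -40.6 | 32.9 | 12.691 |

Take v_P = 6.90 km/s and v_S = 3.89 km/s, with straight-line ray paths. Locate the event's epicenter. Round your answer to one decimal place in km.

Distance from S−P lag: d = Δt · v_P v_S / (v_P − v_S) = Δt · (6.90·3.89)/(6.90−3.89) ≈ 8.9173·Δt.
So d_DUG = 181.07, d_HLID = 256.18, d_BDM = 113.17 km.
Circle about each station: (x − 190.0)² + (y − 154.3)² = 181.07²; (x + 73.5)² + (y + 193.8)² = 256.18²; (x + 40.6)² + (y − 32.9)² = 113.17².
Subtracting pairs of circle equations eliminates x²+y² and gives linear equations (the radical axes):
-527.0 x − 696.2 y = -49789.65
-461.2 x − 242.8 y = -37198.82
Solving the 2×2 system: x ≈ 71.5, y ≈ 17.4 km.
Check against DUG (with the unrounded x, y): √((x − 190.0)²+(y − 154.3)²) = 181.07 ≈ 181.07 km. ✓

x ≈ 71.5 km, y ≈ 17.4 km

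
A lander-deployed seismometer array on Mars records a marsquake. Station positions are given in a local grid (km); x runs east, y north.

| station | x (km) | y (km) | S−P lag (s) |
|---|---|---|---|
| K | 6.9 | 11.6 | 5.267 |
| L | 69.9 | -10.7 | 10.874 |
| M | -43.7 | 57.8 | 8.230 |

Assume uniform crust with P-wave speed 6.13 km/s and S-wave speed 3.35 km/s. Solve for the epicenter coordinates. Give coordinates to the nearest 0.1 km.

Distance from S−P lag: d = Δt · v_P v_S / (v_P − v_S) = Δt · (6.13·3.35)/(6.13−3.35) ≈ 7.3869·Δt.
So d_K = 38.91, d_L = 80.32, d_M = 60.79 km.
Circle about each station: (x − 6.9)² + (y − 11.6)² = 38.91²; (x − 69.9)² + (y + 10.7)² = 80.32²; (x + 43.7)² + (y − 57.8)² = 60.79².
Subtracting pairs of circle equations eliminates x²+y² and gives linear equations (the radical axes):
126.0 x − 44.6 y = -118.98
-101.2 x + 92.4 y = 2886.92
Solving the 2×2 system: x ≈ 16.5, y ≈ 49.3 km.

x ≈ 16.5 km, y ≈ 49.3 km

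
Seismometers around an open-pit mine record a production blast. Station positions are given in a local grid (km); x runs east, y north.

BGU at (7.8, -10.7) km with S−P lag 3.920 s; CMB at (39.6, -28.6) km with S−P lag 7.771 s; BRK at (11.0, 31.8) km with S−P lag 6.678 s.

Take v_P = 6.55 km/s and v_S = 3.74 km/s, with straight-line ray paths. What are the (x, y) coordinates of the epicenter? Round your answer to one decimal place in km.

-26.3 km east, -12.9 km north

Distance from S−P lag: d = Δt · v_P v_S / (v_P − v_S) = Δt · (6.55·3.74)/(6.55−3.74) ≈ 8.7178·Δt.
So d_BGU = 34.17, d_CMB = 67.75, d_BRK = 58.22 km.
Circle about each station: (x − 7.8)² + (y + 10.7)² = 34.17²; (x − 39.6)² + (y + 28.6)² = 67.75²; (x − 11.0)² + (y − 31.8)² = 58.22².
Subtracting the BGU equation from the CMB and BRK equations removes the quadratic terms:
63.6 x − 35.8 y = -1211.68
6.4 x + 85.0 y = -1265.07
Solving the 2×2 system: x ≈ -26.3, y ≈ -12.9 km.
Check against BGU (with the unrounded x, y): √((x − 7.8)²+(y + 10.7)²) = 34.18 ≈ 34.17 km. ✓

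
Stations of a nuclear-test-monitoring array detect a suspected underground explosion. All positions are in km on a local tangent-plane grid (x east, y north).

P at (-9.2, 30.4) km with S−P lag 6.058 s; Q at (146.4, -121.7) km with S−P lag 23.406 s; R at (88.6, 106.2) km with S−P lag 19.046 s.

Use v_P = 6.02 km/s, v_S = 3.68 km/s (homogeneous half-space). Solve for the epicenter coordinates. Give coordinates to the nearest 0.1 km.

Distance from S−P lag: d = Δt · v_P v_S / (v_P − v_S) = Δt · (6.02·3.68)/(6.02−3.68) ≈ 9.4674·Δt.
So d_P = 57.35, d_Q = 221.59, d_R = 180.32 km.
Circle about each station: (x + 9.2)² + (y − 30.4)² = 57.35²; (x − 146.4)² + (y + 121.7)² = 221.59²; (x − 88.6)² + (y − 106.2)² = 180.32².
Subtracting the P equation from the Q and R equations removes the quadratic terms:
311.2 x − 304.2 y = -10578.06
195.6 x + 151.6 y = -11106.68
Solving the 2×2 system: x ≈ -46.7, y ≈ -13.0 km.

-46.7 km east, -13.0 km north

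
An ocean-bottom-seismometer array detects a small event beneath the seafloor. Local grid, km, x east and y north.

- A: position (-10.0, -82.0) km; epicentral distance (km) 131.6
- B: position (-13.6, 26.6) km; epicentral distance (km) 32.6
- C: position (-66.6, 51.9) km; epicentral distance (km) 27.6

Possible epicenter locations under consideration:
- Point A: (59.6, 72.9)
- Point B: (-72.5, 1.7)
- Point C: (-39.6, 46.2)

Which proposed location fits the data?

For each candidate, compare |candidate − station| to the reported distance:
Point A: residuals A 38.2, B 54.0, C 100.3 → max 100.3 km
Point B: residuals A 27.1, B 31.3, C 22.9 → max 31.3 km
Point C: residuals A 0.0, B 0.0, C 0.0 → max 0.0 km
Only Point C has all residuals ≈ 0.

Point C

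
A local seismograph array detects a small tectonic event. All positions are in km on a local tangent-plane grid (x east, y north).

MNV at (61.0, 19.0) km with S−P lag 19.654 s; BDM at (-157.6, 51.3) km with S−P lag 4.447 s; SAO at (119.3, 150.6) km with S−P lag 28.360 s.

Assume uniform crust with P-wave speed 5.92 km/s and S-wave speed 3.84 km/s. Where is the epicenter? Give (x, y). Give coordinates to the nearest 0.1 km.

(-153.2, 2.9)

Distance from S−P lag: d = Δt · v_P v_S / (v_P − v_S) = Δt · (5.92·3.84)/(5.92−3.84) ≈ 10.9292·Δt.
So d_MNV = 214.80, d_BDM = 48.60, d_SAO = 309.95 km.
Circle about each station: (x − 61.0)² + (y − 19.0)² = 214.80²; (x + 157.6)² + (y − 51.3)² = 48.60²; (x − 119.3)² + (y − 150.6)² = 309.95².
Subtracting the MNV equation from the BDM and SAO equations removes the quadratic terms:
-437.2 x + 64.6 y = 67164.53
116.6 x + 263.2 y = -17099.11
Solving the 2×2 system: x ≈ -153.2, y ≈ 2.9 km.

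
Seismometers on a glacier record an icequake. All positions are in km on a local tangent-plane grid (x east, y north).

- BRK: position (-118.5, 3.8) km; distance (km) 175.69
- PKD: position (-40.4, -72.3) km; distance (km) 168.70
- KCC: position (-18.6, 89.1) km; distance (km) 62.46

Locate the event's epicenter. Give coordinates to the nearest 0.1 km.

x ≈ 42.2 km, y ≈ 74.8 km

Circle about each station: (x + 118.5)² + (y − 3.8)² = 175.69²; (x + 40.4)² + (y + 72.3)² = 168.70²; (x + 18.6)² + (y − 89.1)² = 62.46².
Subtracting pairs of circle equations eliminates x²+y² and gives linear equations (the radical axes):
156.2 x − 152.2 y = -4789.95
199.8 x + 170.6 y = 21193.80
Solving the 2×2 system: x ≈ 42.2, y ≈ 74.8 km.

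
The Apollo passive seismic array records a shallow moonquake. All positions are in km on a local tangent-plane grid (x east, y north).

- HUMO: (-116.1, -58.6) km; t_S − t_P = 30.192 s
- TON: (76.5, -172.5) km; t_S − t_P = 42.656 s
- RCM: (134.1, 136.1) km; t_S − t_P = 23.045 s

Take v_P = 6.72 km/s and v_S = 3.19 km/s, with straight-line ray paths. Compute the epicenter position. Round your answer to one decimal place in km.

(7.2, 77.1)

Distance from S−P lag: d = Δt · v_P v_S / (v_P − v_S) = Δt · (6.72·3.19)/(6.72−3.19) ≈ 6.0727·Δt.
So d_HUMO = 183.35, d_TON = 259.04, d_RCM = 139.95 km.
Circle about each station: (x + 116.1)² + (y + 58.6)² = 183.35²; (x − 76.5)² + (y + 172.5)² = 259.04²; (x − 134.1)² + (y − 136.1)² = 139.95².
Subtracting pairs of circle equations eliminates x²+y² and gives linear equations (the radical axes):
385.2 x − 227.8 y = -14789.17
500.4 x + 389.4 y = 33624.07
Solving the 2×2 system: x ≈ 7.2, y ≈ 77.1 km.
Check against HUMO (with the unrounded x, y): √((x + 116.1)²+(y + 58.6)²) = 183.35 ≈ 183.35 km. ✓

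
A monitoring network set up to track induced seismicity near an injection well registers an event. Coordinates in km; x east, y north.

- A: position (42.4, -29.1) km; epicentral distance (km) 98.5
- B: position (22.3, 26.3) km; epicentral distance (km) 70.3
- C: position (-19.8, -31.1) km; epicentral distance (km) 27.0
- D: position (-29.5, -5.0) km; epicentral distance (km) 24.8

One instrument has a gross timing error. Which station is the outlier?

C

Solve using three stations at a time. Using A, B, D (subtract circle equations pairwise → linear system) gives (x, y) ≈ (-46.7, 12.9).
Distances from that point to each station vs reported:
  A: calculated 98.5 vs reported 98.5 → residual 0.0 km
  B: calculated 70.3 vs reported 70.3 → residual 0.0 km
  C: calculated 51.6 vs reported 27.0 → residual 24.6 km
  D: calculated 24.8 vs reported 24.8 → residual 0.0 km
A, B, D are mutually consistent (residuals ≈ 0); C is off by 24.6 km.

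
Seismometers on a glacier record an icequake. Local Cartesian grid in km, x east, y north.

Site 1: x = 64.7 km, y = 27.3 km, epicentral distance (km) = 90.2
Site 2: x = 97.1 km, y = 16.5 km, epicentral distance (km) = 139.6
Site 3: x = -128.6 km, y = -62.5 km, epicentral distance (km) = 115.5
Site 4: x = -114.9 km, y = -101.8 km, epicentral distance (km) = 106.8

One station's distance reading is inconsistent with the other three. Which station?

Site 1

Solve using three stations at a time. Using Site 2, Site 3, Site 4 (subtract circle equations pairwise → linear system) gives (x, y) ≈ (-13.3, -68.9).
Distances from that point to each station vs reported:
  Site 1: calculated 123.9 vs reported 90.2 → residual 33.7 km
  Site 2: calculated 139.6 vs reported 139.6 → residual 0.0 km
  Site 3: calculated 115.5 vs reported 115.5 → residual 0.0 km
  Site 4: calculated 106.8 vs reported 106.8 → residual 0.0 km
Site 2, Site 3, Site 4 are mutually consistent (residuals ≈ 0); Site 1 is off by 33.7 km.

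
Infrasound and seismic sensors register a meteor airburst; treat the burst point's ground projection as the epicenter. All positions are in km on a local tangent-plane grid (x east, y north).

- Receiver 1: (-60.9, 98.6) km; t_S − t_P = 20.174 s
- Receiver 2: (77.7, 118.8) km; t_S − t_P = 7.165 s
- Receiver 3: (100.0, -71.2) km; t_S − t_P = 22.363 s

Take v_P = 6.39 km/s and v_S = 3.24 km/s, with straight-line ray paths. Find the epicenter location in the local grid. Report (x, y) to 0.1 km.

Distance from S−P lag: d = Δt · v_P v_S / (v_P − v_S) = Δt · (6.39·3.24)/(6.39−3.24) ≈ 6.5726·Δt.
So d_Receiver 1 = 132.60, d_Receiver 2 = 47.09, d_Receiver 3 = 146.98 km.
Circle about each station: (x + 60.9)² + (y − 98.6)² = 132.60²; (x − 77.7)² + (y − 118.8)² = 47.09²; (x − 100.0)² + (y + 71.2)² = 146.98².
Subtracting the Receiver 1 equation from the Receiver 2 and Receiver 3 equations removes the quadratic terms:
277.2 x + 40.4 y = 22085.25
321.8 x − 339.6 y = -2381.69
Solving the 2×2 system: x ≈ 69.1, y ≈ 72.5 km.

x ≈ 69.1 km, y ≈ 72.5 km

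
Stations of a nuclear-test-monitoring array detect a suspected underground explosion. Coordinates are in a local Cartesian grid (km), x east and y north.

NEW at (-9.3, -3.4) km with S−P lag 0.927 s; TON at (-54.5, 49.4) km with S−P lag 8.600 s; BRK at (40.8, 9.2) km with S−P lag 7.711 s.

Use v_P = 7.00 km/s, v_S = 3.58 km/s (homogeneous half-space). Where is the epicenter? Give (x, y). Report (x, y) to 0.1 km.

-15.0 km east, 0.3 km north

Distance from S−P lag: d = Δt · v_P v_S / (v_P − v_S) = Δt · (7.00·3.58)/(7.00−3.58) ≈ 7.3275·Δt.
So d_NEW = 6.79, d_TON = 63.02, d_BRK = 56.50 km.
Circle about each station: (x + 9.3)² + (y + 3.4)² = 6.79²; (x + 54.5)² + (y − 49.4)² = 63.02²; (x − 40.8)² + (y − 9.2)² = 56.50².
Subtracting pairs of circle equations eliminates x²+y² and gives linear equations (the radical axes):
-90.4 x + 105.6 y = 1387.14
100.2 x + 25.2 y = -1494.92
Solving the 2×2 system: x ≈ -15.0, y ≈ 0.3 km.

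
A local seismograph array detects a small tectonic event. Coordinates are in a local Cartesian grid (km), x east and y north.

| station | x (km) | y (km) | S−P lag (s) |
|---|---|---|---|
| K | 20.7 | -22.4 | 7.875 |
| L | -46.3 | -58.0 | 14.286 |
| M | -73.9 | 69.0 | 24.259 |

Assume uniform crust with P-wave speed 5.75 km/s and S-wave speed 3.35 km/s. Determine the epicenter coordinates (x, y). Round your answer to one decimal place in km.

68.2 km east, -64.1 km north

Distance from S−P lag: d = Δt · v_P v_S / (v_P − v_S) = Δt · (5.75·3.35)/(5.75−3.35) ≈ 8.0260·Δt.
So d_K = 63.21, d_L = 114.66, d_M = 194.70 km.
Circle about each station: (x − 20.7)² + (y + 22.4)² = 63.21²; (x + 46.3)² + (y + 58.0)² = 114.66²; (x + 73.9)² + (y − 69.0)² = 194.70².
Subtracting pairs of circle equations eliminates x²+y² and gives linear equations (the radical axes):
-134.0 x − 71.2 y = -4573.97
-189.2 x + 182.8 y = -24620.63
Solving the 2×2 system: x ≈ 68.2, y ≈ -64.1 km.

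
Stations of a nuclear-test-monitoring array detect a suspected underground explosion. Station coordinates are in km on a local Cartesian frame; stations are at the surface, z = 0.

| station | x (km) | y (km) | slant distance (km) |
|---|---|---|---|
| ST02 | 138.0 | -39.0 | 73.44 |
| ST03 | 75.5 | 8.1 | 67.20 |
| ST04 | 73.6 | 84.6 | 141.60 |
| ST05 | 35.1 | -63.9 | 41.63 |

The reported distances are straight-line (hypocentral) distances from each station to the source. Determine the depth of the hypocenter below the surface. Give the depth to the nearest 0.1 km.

Each station gives a sphere (x−x_i)² + (y−y_i)² + z² = d_i² (stations at z=0).
Subtracting the ST02 sphere from ST03 and ST04: z² cancels, leaving linear equations in x and y:
-125.0 x + 94.2 y = -13921.55
-128.8 x + 247.2 y = -22648.01
Solving: x ≈ 69.695, y ≈ -55.305 km (keep extra digits for the depth step; rounded: 69.7, -55.3).
Then from the ST02 sphere: z² = 73.44² − (x − 138.0)² − (y + 39.0)² with x = 69.695, y = -55.305, so z ≈ 21.494 ≈ 21.5 km.
Check against ST05 (with the unrounded solution): distance 41.63 ≈ 41.63 km. ✓

z ≈ 21.5 km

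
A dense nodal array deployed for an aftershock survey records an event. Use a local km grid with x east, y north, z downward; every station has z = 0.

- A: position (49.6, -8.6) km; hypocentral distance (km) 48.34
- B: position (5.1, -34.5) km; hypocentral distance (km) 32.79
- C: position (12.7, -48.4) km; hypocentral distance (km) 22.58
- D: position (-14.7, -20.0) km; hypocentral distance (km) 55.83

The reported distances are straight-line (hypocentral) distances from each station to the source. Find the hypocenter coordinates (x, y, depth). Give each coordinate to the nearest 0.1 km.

Each station gives a sphere (x−x_i)² + (y−y_i)² + z² = d_i² (stations at z=0).
Subtracting the A sphere from B and C: z² cancels, leaving linear equations in x and y:
-89.0 x − 51.8 y = -56.29
-73.8 x − 79.6 y = 1796.63
Solving: x ≈ 29.908, y ≈ -50.299 km (keep extra digits for the depth step; rounded: 29.9, -50.3).
Then from the A sphere: z² = 48.34² − (x − 49.6)² − (y + 8.6)² with x = 29.908, y = -50.299, so z ≈ 14.497 ≈ 14.5 km.
Check against D (with the unrounded solution): distance 55.84 ≈ 55.83 km. ✓

(29.9, -50.3, 14.5)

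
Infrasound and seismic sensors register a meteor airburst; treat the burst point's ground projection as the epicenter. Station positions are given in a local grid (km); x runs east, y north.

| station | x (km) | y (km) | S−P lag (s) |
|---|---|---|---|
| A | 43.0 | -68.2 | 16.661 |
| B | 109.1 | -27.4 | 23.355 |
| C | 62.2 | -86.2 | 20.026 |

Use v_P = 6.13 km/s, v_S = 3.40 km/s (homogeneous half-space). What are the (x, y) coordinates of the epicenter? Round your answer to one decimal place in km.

(-67.9, -5.9)

Distance from S−P lag: d = Δt · v_P v_S / (v_P − v_S) = Δt · (6.13·3.40)/(6.13−3.40) ≈ 7.6344·Δt.
So d_A = 127.20, d_B = 178.30, d_C = 152.89 km.
Circle about each station: (x − 43.0)² + (y + 68.2)² = 127.20²; (x − 109.1)² + (y + 27.4)² = 178.30²; (x − 62.2)² + (y + 86.2)² = 152.89².
Subtracting pairs of circle equations eliminates x²+y² and gives linear equations (the radical axes):
132.2 x + 81.6 y = -9457.72
38.4 x − 36.0 y = -2396.47
Solving the 2×2 system: x ≈ -67.9, y ≈ -5.9 km.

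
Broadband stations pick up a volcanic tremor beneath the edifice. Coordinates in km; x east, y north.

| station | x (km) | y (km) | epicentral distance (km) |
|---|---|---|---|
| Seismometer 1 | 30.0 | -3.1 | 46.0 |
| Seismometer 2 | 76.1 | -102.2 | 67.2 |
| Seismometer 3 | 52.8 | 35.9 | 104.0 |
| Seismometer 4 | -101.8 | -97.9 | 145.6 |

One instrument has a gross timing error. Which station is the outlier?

Seismometer 3

Solve using three stations at a time. Using Seismometer 1, Seismometer 2, Seismometer 4 (subtract circle equations pairwise → linear system) gives (x, y) ≈ (35.3, -48.8).
Distances from that point to each station vs reported:
  Seismometer 1: calculated 46.0 vs reported 46.0 → residual 0.0 km
  Seismometer 2: calculated 67.2 vs reported 67.2 → residual 0.0 km
  Seismometer 3: calculated 86.5 vs reported 104.0 → residual 17.5 km
  Seismometer 4: calculated 145.6 vs reported 145.6 → residual 0.0 km
Seismometer 1, Seismometer 2, Seismometer 4 are mutually consistent (residuals ≈ 0); Seismometer 3 is off by 17.5 km.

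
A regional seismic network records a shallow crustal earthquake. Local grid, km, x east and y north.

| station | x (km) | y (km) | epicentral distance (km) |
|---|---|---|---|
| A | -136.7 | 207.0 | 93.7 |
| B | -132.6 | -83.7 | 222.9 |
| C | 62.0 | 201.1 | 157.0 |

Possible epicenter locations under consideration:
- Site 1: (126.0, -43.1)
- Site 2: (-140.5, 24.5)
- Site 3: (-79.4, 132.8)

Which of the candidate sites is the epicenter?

Site 3

For each candidate, compare |candidate − station| to the reported distance:
Site 1: residuals A 269.0, B 38.9, C 95.4 → max 269.0 km
Site 2: residuals A 88.8, B 114.4, C 111.7 → max 114.4 km
Site 3: residuals A 0.0, B 0.0, C 0.0 → max 0.0 km
Only Site 3 has all residuals ≈ 0.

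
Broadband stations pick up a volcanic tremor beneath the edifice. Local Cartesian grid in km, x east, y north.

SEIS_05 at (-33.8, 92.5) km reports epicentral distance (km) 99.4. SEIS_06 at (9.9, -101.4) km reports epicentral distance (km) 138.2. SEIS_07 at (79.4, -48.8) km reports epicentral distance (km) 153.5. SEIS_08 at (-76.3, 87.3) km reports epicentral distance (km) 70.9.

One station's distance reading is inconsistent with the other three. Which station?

SEIS_05

Solve using three stations at a time. Using SEIS_06, SEIS_07, SEIS_08 (subtract circle equations pairwise → linear system) gives (x, y) ≈ (-58.5, 18.7).
Distances from that point to each station vs reported:
  SEIS_05: calculated 77.8 vs reported 99.4 → residual 21.6 km
  SEIS_06: calculated 138.2 vs reported 138.2 → residual 0.0 km
  SEIS_07: calculated 153.5 vs reported 153.5 → residual 0.0 km
  SEIS_08: calculated 70.9 vs reported 70.9 → residual 0.0 km
SEIS_06, SEIS_07, SEIS_08 are mutually consistent (residuals ≈ 0); SEIS_05 is off by 21.6 km.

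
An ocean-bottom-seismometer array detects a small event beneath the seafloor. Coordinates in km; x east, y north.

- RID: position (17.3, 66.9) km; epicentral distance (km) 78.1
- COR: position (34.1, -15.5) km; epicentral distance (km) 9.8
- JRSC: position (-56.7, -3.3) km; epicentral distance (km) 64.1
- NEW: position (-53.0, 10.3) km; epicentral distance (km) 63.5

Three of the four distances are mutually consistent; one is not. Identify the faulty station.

Solve using three stations at a time. Using RID, JRSC, NEW (subtract circle equations pairwise → linear system) gives (x, y) ≈ (7.0, -10.5).
Distances from that point to each station vs reported:
  RID: calculated 78.1 vs reported 78.1 → residual 0.0 km
  COR: calculated 27.6 vs reported 9.8 → residual 17.8 km
  JRSC: calculated 64.1 vs reported 64.1 → residual 0.0 km
  NEW: calculated 63.5 vs reported 63.5 → residual 0.0 km
RID, JRSC, NEW are mutually consistent (residuals ≈ 0); COR is off by 17.8 km.

COR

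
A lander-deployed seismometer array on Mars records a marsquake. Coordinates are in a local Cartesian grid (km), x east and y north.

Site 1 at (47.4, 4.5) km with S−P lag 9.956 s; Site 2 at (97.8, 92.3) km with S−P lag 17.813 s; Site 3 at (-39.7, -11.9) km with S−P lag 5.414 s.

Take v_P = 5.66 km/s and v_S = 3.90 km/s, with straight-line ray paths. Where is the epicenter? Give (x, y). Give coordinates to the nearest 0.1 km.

Distance from S−P lag: d = Δt · v_P v_S / (v_P − v_S) = Δt · (5.66·3.90)/(5.66−3.90) ≈ 12.5420·Δt.
So d_Site 1 = 124.87, d_Site 2 = 223.41, d_Site 3 = 67.90 km.
Circle about each station: (x − 47.4)² + (y − 4.5)² = 124.87²; (x − 97.8)² + (y − 92.3)² = 223.41²; (x + 39.7)² + (y + 11.9)² = 67.90².
Subtracting pairs of circle equations eliminates x²+y² and gives linear equations (the radical axes):
100.8 x + 175.6 y = -18502.39
-174.2 x − 32.8 y = 10432.80
Solving the 2×2 system: x ≈ -44.9, y ≈ -79.6 km.

x ≈ -44.9 km, y ≈ -79.6 km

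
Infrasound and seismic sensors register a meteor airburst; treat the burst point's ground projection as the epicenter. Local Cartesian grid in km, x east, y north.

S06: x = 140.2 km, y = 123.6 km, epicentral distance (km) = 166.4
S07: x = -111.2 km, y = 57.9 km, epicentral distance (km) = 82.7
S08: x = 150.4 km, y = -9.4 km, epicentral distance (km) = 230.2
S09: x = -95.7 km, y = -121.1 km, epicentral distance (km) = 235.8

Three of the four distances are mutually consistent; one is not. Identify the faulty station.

Solve using three stations at a time. Using S07, S08, S09 (subtract circle equations pairwise → linear system) gives (x, y) ≈ (-46.7, 109.5).
Distances from that point to each station vs reported:
  S06: calculated 187.4 vs reported 166.4 → residual 21.0 km
  S07: calculated 82.6 vs reported 82.7 → residual 0.1 km
  S08: calculated 230.2 vs reported 230.2 → residual 0.0 km
  S09: calculated 235.8 vs reported 235.8 → residual 0.0 km
S07, S08, S09 are mutually consistent (residuals ≈ 0); S06 is off by 21.0 km.

S06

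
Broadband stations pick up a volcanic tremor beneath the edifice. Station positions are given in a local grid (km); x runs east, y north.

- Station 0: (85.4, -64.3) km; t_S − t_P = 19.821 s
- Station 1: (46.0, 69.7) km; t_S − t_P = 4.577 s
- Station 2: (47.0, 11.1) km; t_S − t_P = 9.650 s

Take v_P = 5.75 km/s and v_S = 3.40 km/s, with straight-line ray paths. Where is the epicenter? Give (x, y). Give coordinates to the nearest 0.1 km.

Distance from S−P lag: d = Δt · v_P v_S / (v_P − v_S) = Δt · (5.75·3.40)/(5.75−3.40) ≈ 8.3191·Δt.
So d_Station 0 = 164.89, d_Station 1 = 38.08, d_Station 2 = 80.28 km.
Circle about each station: (x − 85.4)² + (y + 64.3)² = 164.89²; (x − 46.0)² + (y − 69.7)² = 38.08²; (x − 47.0)² + (y − 11.1)² = 80.28².
Subtracting pairs of circle equations eliminates x²+y² and gives linear equations (the radical axes):
-78.8 x + 268.0 y = 21285.07
-76.8 x + 150.8 y = 11648.39
Solving the 2×2 system: x ≈ 10.1, y ≈ 82.4 km.
Check against Station 0 (with the unrounded x, y): √((x − 85.4)²+(y + 64.3)²) = 164.89 ≈ 164.89 km. ✓

x ≈ 10.1 km, y ≈ 82.4 km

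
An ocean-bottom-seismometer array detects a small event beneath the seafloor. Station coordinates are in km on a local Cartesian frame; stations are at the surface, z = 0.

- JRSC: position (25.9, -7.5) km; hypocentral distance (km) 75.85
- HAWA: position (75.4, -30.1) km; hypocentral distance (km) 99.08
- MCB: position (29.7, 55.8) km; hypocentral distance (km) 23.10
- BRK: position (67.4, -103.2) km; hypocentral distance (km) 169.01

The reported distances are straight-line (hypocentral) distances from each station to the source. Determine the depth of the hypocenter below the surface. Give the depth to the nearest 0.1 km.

z ≈ 12.1 km

Each station gives a sphere (x−x_i)² + (y−y_i)² + z² = d_i² (stations at z=0).
Subtracting the JRSC sphere from HAWA and MCB: z² cancels, leaving linear equations in x and y:
99.0 x − 45.2 y = 1800.49
7.6 x + 126.6 y = 8488.28
Solving: x ≈ 47.497, y ≈ 64.197 km (keep extra digits for the depth step; rounded: 47.5, 64.2).
Then from the JRSC sphere: z² = 75.85² − (x − 25.9)² − (y + 7.5)² with x = 47.497, y = 64.197, so z ≈ 12.097 ≈ 12.1 km.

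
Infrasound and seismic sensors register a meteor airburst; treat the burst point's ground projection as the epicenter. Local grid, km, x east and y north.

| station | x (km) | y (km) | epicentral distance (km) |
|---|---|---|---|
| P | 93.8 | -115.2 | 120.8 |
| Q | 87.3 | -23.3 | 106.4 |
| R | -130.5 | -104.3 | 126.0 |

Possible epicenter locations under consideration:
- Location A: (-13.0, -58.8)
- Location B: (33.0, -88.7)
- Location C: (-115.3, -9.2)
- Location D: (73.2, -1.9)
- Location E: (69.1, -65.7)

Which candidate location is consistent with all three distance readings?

Location A

For each candidate, compare |candidate − station| to the reported distance:
Location A: residuals P 0.0, Q 0.0, R 0.0 → max 0.0 km
Location B: residuals P 54.5, Q 21.4, R 38.2 → max 54.5 km
Location C: residuals P 113.6, Q 96.7, R 29.7 → max 113.6 km
Location D: residuals P 5.6, Q 80.8, R 102.0 → max 102.0 km
Location E: residuals P 65.5, Q 60.3, R 77.3 → max 77.3 km
Only Location A has all residuals ≈ 0.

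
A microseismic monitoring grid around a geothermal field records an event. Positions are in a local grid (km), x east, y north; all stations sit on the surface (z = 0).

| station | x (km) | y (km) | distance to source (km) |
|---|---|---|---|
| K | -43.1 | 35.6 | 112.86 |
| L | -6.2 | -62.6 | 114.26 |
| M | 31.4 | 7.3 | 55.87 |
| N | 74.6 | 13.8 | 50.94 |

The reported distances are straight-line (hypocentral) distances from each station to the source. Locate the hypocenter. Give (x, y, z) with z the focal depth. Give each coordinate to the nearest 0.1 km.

Each station gives a sphere (x−x_i)² + (y−y_i)² + z² = d_i² (stations at z=0).
Subtracting the K sphere from L and M: z² cancels, leaving linear equations in x and y:
73.8 x − 196.4 y = 514.26
149.0 x − 56.6 y = 7530.20
Solving: x ≈ 57.793, y ≈ 19.098 km (keep extra digits for the depth step; rounded: 57.8, 19.1).
Then from the K sphere: z² = 112.86² − (x + 43.1)² − (y − 35.6)² with x = 57.793, y = 19.098, so z ≈ 47.809 ≈ 47.8 km.
Check against N (with the unrounded solution): distance 50.95 ≈ 50.94 km. ✓

(57.8, 19.1, 47.8)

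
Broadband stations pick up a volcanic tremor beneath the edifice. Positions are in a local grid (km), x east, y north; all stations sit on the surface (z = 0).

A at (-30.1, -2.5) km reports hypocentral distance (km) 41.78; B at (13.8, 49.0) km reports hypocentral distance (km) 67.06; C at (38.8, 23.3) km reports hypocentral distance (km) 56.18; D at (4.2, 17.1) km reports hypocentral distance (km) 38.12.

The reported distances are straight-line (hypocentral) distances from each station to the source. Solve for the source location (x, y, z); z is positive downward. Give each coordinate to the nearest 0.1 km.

(2.8, -12.8, 23.6)

Each station gives a sphere (x−x_i)² + (y−y_i)² + z² = d_i² (stations at z=0).
Subtracting the A sphere from B and C: z² cancels, leaving linear equations in x and y:
87.8 x + 103.0 y = -1072.30
137.8 x + 51.6 y = -274.55
Solving: x ≈ 2.800, y ≈ -12.797 km (keep extra digits for the depth step; rounded: 2.8, -12.8).
Then from the A sphere: z² = 41.78² − (x + 30.1)² − (y + 2.5)² with x = 2.800, y = -12.797, so z ≈ 23.604 ≈ 23.6 km.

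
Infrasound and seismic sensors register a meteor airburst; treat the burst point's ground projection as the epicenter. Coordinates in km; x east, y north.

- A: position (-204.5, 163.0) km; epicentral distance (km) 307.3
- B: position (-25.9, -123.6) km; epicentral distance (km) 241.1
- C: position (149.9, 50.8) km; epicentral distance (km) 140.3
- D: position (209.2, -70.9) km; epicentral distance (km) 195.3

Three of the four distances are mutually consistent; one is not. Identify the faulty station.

C

Solve using three stations at a time. Using A, B, D (subtract circle equations pairwise → linear system) gives (x, y) ≈ (93.0, 86.1).
Distances from that point to each station vs reported:
  A: calculated 307.3 vs reported 307.3 → residual 0.0 km
  B: calculated 241.1 vs reported 241.1 → residual 0.0 km
  C: calculated 66.9 vs reported 140.3 → residual 73.4 km
  D: calculated 195.3 vs reported 195.3 → residual 0.0 km
A, B, D are mutually consistent (residuals ≈ 0); C is off by 73.4 km.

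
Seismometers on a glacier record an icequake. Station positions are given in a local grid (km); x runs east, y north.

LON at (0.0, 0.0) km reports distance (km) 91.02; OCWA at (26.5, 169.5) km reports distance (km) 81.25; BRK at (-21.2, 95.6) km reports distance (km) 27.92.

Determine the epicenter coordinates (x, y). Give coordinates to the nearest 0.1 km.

(6.3, 90.8)

Circle about each station: x² + y² = 91.02²; (x − 26.5)² + (y − 169.5)² = 81.25²; (x + 21.2)² + (y − 95.6)² = 27.92².
Subtracting the LON equation from the OCWA and BRK equations removes the quadratic terms:
53.0 x + 339.0 y = 31115.58
-42.4 x + 191.2 y = 17093.91
Solving the 2×2 system: x ≈ 6.3, y ≈ 90.8 km.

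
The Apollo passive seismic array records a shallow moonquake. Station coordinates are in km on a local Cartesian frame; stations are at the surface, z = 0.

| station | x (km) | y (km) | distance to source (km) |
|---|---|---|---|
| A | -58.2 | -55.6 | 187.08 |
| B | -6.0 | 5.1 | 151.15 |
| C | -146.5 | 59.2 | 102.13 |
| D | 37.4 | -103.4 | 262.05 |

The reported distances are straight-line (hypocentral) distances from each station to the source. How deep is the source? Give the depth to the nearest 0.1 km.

Each station gives a sphere (x−x_i)² + (y−y_i)² + z² = d_i² (stations at z=0).
Subtracting the A sphere from B and C: z² cancels, leaving linear equations in x and y:
104.4 x + 121.4 y = 5736.01
-176.6 x + 229.6 y = 43056.68
Solving: x ≈ -86.107, y ≈ 121.298 km (keep extra digits for the depth step; rounded: -86.1, 121.3).
Then from the A sphere: z² = 187.08² − (x + 58.2)² − (y + 55.6)² with x = -86.107, y = 121.298, so z ≈ 54.104 ≈ 54.1 km.
Check against D (with the unrounded solution): distance 262.05 ≈ 262.05 km. ✓

depth ≈ 54.1 km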